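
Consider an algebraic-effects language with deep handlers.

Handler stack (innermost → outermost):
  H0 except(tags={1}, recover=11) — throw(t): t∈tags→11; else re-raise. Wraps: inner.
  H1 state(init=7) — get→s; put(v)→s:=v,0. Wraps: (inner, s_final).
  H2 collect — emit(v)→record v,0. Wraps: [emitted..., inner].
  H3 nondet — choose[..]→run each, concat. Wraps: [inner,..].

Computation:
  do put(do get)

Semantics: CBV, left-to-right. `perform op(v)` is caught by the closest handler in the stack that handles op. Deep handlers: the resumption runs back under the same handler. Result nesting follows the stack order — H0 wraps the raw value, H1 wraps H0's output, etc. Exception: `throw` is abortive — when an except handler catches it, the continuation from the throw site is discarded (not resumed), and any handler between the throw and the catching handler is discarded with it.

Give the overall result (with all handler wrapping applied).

Evaluation trace:
get @ H1 ⇒ 7
put(7) @ H1 ⇒ s:=7
H0 returns 0
H1 returns (0, 7)
H2 returns [(0, 7)]
H3 returns [[(0, 7)]]
= [[(0, 7)]]

Answer: [[(0, 7)]]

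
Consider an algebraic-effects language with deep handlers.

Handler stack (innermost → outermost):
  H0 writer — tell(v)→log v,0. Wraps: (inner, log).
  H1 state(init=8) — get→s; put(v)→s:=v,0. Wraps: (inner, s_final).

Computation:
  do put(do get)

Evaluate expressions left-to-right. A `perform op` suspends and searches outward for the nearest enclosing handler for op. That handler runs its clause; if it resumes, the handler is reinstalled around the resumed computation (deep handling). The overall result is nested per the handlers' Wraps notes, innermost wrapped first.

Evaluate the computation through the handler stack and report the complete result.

Evaluation trace:
get @ H1 ⇒ 8
put(8) @ H1 ⇒ s:=8
H0 returns (0, ())
H1 returns ((0, ()), 8)
= ((0, ()), 8)

Answer: ((0, ()), 8)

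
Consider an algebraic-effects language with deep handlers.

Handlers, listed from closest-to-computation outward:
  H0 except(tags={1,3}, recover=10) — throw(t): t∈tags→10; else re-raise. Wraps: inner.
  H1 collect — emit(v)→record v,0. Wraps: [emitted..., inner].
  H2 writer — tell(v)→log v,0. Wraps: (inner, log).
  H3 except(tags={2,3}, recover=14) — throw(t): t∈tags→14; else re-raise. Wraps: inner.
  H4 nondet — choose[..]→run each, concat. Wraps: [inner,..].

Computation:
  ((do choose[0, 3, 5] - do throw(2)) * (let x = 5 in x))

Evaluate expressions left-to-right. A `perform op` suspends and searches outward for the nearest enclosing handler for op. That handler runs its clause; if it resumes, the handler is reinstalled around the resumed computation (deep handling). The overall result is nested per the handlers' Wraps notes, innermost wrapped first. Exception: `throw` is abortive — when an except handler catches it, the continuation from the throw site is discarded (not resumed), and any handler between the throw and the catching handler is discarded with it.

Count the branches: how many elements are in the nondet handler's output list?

Answer: 3

Step-by-step:
choose[0, 3, 5] @ H4
  branch[0] choose=0:
    throw(2) @ H0 re-raised
    throw(2) @ H3 caught ⇒ 14
    H4 returns [14]
  branch[1] choose=3:
    throw(2) @ H0 re-raised
    throw(2) @ H3 caught ⇒ 14
    H4 returns [14]
  branch[2] choose=5:
    throw(2) @ H0 re-raised
    throw(2) @ H3 caught ⇒ 14
    H4 returns [14]
= [14, 14, 14]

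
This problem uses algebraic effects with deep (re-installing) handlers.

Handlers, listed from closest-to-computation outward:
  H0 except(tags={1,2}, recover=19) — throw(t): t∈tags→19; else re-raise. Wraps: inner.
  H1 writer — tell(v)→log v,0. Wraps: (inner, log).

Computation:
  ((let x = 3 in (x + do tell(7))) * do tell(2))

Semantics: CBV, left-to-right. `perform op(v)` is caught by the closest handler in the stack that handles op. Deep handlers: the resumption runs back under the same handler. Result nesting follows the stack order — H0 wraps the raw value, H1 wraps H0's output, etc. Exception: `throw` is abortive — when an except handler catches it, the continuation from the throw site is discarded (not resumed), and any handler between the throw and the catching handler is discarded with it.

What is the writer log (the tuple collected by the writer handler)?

Working:
tell(7) @ H1 ⇒ log+=7
tell(2) @ H1 ⇒ log+=2
H0 returns 0
H1 returns (0, (7, 2))
= (0, (7, 2))

Answer: (7, 2)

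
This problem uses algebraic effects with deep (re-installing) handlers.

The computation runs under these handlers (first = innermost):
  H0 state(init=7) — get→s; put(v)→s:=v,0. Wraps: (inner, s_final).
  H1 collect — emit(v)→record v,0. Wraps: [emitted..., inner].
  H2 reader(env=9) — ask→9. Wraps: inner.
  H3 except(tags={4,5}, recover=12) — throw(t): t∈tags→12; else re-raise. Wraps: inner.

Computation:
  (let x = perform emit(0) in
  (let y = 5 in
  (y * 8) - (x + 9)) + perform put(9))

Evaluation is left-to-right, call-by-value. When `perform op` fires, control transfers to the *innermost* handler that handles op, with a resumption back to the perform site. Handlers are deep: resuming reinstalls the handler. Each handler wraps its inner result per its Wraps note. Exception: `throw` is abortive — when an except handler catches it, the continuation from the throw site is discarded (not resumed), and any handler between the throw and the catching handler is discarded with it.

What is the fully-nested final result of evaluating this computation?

Step-by-step:
emit(0) @ H1 ⇒ out+=0
put(9) @ H0 ⇒ s:=9
H0 returns (31, 9)
H1 returns [0, (31, 9)]
H2 returns [0, (31, 9)]
H3 returns [0, (31, 9)]
= [0, (31, 9)]

Answer: [0, (31, 9)]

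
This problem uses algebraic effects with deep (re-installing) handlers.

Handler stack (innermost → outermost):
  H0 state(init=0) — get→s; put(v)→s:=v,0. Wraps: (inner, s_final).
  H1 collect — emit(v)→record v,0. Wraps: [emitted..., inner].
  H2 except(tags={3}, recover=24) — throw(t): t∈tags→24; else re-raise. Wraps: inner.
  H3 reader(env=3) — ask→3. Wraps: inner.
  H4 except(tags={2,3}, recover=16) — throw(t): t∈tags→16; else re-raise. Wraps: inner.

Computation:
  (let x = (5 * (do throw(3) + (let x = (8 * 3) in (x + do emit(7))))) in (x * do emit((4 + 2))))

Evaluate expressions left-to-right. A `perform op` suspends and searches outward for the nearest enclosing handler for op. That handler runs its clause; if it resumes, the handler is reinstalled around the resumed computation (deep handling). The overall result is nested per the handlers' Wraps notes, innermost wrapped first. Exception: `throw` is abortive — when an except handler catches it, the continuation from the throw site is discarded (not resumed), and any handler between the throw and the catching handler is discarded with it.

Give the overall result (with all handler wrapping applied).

Answer: 24

Step-by-step:
throw(3) @ H2 caught ⇒ 24
H3 returns 24
H4 returns 24
= 24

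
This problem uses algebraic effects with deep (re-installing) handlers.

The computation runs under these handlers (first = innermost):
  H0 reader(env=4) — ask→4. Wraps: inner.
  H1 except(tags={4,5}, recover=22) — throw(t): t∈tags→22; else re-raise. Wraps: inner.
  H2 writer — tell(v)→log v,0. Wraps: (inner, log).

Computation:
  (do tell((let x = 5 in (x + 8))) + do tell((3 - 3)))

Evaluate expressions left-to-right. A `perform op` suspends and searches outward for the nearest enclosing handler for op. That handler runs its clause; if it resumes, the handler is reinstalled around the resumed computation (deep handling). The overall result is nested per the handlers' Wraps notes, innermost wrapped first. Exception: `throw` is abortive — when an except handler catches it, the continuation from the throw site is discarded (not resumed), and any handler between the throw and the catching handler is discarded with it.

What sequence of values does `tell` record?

Evaluation trace:
tell(13) @ H2 ⇒ log+=13
tell(0) @ H2 ⇒ log+=0
H0 returns 0
H1 returns 0
H2 returns (0, (13, 0))
= (0, (13, 0))

Answer: (13, 0)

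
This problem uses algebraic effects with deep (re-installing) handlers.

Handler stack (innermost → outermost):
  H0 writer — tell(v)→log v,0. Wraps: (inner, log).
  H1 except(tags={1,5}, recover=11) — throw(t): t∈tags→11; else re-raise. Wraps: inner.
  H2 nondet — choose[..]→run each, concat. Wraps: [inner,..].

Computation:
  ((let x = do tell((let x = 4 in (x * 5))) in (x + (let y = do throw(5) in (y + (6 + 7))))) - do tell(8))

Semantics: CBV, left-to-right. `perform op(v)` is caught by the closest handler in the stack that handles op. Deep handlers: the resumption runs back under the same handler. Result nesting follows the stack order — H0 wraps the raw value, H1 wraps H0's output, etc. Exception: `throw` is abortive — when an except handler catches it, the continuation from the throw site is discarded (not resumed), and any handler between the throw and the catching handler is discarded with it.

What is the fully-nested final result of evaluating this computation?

Answer: [11]

Working:
tell(20) @ H0 ⇒ log+=20
throw(5) @ H1 caught ⇒ 11
H2 returns [11]
= [11]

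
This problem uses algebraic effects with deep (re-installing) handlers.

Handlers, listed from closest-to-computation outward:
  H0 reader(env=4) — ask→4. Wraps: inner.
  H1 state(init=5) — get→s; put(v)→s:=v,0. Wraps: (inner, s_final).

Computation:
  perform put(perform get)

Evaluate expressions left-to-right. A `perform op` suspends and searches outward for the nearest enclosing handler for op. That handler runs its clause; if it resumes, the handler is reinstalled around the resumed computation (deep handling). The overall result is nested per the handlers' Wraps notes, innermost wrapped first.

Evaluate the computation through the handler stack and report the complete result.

Working:
get @ H1 ⇒ 5
put(5) @ H1 ⇒ s:=5
H0 returns 0
H1 returns (0, 5)
= (0, 5)

Answer: (0, 5)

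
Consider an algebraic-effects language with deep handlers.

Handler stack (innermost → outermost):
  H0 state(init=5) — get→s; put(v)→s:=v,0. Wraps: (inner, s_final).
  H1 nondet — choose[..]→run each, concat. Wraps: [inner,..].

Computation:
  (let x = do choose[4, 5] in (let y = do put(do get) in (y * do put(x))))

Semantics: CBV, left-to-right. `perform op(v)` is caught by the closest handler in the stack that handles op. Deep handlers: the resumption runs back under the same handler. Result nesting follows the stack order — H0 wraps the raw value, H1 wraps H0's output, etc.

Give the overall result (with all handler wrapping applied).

Answer: [(0, 4), (0, 5)]

Working:
choose[4, 5] @ H1
  branch[0] choose=4:
    get @ H0 ⇒ 5
    put(5) @ H0 ⇒ s:=5
    put(4) @ H0 ⇒ s:=4
    H0 returns (0, 4)
    H1 returns [(0, 4)]
  branch[1] choose=5:
    get @ H0 ⇒ 5
    put(5) @ H0 ⇒ s:=5
    put(5) @ H0 ⇒ s:=5
    H0 returns (0, 5)
    H1 returns [(0, 5)]
= [(0, 4), (0, 5)]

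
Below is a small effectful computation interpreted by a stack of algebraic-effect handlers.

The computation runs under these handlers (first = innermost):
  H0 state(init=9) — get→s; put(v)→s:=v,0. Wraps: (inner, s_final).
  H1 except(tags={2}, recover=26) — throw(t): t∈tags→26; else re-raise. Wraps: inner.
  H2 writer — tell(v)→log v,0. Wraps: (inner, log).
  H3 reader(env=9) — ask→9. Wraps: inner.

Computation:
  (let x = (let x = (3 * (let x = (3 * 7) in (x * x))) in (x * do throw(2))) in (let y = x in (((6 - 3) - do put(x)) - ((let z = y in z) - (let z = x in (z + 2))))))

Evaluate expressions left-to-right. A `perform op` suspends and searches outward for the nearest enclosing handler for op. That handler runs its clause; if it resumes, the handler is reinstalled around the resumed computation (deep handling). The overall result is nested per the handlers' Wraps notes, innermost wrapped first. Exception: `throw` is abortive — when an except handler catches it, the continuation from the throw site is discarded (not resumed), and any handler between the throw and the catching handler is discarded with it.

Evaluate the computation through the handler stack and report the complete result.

Working:
throw(2) @ H1 caught ⇒ 26
H2 returns (26, ())
H3 returns (26, ())
= (26, ())

Answer: (26, ())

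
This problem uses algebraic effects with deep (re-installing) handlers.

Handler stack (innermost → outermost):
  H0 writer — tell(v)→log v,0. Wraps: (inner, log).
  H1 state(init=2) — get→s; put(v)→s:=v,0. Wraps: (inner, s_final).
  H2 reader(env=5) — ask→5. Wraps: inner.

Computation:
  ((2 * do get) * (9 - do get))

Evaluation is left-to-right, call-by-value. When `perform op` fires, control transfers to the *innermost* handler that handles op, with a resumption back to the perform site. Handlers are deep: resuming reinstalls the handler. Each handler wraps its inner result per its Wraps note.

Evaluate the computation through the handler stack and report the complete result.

Answer: ((28, ()), 2)

Step-by-step:
get @ H1 ⇒ 2
get @ H1 ⇒ 2
H0 returns (28, ())
H1 returns ((28, ()), 2)
H2 returns ((28, ()), 2)
= ((28, ()), 2)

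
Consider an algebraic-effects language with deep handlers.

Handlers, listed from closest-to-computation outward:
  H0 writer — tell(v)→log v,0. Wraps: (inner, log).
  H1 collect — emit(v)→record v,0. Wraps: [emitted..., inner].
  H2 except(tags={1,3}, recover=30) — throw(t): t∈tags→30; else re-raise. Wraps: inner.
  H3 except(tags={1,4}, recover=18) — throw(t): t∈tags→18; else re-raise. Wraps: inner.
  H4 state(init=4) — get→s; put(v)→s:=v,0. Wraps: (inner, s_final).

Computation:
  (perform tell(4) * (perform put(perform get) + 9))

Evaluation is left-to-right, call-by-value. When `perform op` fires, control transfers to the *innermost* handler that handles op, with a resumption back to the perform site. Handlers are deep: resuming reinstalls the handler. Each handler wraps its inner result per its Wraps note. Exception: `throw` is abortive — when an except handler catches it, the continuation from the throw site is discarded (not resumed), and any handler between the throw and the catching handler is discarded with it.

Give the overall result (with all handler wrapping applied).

Step-by-step:
tell(4) @ H0 ⇒ log+=4
get @ H4 ⇒ 4
put(4) @ H4 ⇒ s:=4
H0 returns (0, (4))
H1 returns [(0, (4))]
H2 returns [(0, (4))]
H3 returns [(0, (4))]
H4 returns ([(0, (4))], 4)
= ([(0, (4))], 4)

Answer: ([(0, (4))], 4)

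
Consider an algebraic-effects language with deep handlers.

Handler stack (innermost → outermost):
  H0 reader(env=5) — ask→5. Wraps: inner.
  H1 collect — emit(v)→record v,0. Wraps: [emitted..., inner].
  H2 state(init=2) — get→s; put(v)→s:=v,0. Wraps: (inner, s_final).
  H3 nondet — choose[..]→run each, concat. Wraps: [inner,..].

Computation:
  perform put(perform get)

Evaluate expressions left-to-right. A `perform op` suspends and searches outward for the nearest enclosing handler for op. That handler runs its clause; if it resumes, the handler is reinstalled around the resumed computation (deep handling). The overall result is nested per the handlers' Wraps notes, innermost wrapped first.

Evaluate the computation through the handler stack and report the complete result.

Answer: [([0], 2)]

Evaluation trace:
get @ H2 ⇒ 2
put(2) @ H2 ⇒ s:=2
H0 returns 0
H1 returns [0]
H2 returns ([0], 2)
H3 returns [([0], 2)]
= [([0], 2)]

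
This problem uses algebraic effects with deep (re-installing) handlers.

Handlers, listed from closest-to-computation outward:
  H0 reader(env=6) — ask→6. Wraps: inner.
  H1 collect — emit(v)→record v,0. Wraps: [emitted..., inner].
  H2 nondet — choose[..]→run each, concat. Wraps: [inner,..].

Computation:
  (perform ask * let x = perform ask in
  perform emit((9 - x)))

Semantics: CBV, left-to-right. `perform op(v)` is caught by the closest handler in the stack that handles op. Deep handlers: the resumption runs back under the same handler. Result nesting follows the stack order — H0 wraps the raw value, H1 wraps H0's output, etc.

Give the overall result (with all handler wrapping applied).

Answer: [[3, 0]]

Step-by-step:
ask @ H0 ⇒ 6
ask @ H0 ⇒ 6
emit(3) @ H1 ⇒ out+=3
H0 returns 0
H1 returns [3, 0]
H2 returns [[3, 0]]
= [[3, 0]]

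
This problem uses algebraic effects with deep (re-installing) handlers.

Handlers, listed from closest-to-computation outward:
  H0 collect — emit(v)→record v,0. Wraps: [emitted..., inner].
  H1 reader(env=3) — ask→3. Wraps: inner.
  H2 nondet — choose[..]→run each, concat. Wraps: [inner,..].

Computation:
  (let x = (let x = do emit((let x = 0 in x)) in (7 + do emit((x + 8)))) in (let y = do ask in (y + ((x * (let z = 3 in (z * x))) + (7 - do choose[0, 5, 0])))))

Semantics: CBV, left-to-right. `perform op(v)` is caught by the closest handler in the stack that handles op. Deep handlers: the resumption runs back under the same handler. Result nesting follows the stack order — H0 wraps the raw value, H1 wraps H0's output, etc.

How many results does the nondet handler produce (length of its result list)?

Evaluation trace:
emit(0) @ H0 ⇒ out+=0
emit(8) @ H0 ⇒ out+=8
ask @ H1 ⇒ 3
choose[0, 5, 0] @ H2
  branch[0] choose=0:
    H0 returns [0, 8, 157]
    H1 returns [0, 8, 157]
    H2 returns [[0, 8, 157]]
  branch[1] choose=5:
    H0 returns [0, 8, 152]
    H1 returns [0, 8, 152]
    H2 returns [[0, 8, 152]]
  branch[2] choose=0:
    H0 returns [0, 8, 157]
    H1 returns [0, 8, 157]
    H2 returns [[0, 8, 157]]
= [[0, 8, 157], [0, 8, 152], [0, 8, 157]]

Answer: 3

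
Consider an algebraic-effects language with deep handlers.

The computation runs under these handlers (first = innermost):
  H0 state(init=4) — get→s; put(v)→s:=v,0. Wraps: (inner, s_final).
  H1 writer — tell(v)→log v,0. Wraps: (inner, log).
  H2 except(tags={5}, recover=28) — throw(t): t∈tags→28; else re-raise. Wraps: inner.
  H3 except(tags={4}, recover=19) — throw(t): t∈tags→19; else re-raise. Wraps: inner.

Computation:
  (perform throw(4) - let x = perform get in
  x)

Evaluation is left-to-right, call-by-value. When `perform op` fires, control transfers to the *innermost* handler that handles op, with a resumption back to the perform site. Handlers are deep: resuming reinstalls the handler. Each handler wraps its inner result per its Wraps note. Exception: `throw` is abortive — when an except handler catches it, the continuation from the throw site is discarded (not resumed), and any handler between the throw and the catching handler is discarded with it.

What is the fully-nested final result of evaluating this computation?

Evaluation trace:
throw(4) @ H2 re-raised
throw(4) @ H3 caught ⇒ 19
= 19

Answer: 19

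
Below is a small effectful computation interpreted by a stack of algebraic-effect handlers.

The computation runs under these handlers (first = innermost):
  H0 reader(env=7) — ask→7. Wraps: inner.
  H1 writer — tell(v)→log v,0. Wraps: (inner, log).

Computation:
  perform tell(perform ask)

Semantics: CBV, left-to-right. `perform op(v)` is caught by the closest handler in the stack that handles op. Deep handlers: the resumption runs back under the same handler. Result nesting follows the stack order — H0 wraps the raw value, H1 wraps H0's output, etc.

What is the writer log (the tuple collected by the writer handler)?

Answer: (7)

Evaluation trace:
ask @ H0 ⇒ 7
tell(7) @ H1 ⇒ log+=7
H0 returns 0
H1 returns (0, (7))
= (0, (7))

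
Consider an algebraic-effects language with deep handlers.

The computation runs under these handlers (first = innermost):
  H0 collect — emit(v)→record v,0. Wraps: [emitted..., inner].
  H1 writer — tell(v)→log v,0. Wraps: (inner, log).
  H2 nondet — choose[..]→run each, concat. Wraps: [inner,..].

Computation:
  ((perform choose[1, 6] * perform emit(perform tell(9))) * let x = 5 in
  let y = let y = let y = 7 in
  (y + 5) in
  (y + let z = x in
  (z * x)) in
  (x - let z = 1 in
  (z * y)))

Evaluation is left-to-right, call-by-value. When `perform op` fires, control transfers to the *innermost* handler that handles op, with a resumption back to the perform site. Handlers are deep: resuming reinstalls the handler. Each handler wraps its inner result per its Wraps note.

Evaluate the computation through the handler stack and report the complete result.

Working:
choose[1, 6] @ H2
  branch[0] choose=1:
    tell(9) @ H1 ⇒ log+=9
    emit(0) @ H0 ⇒ out+=0
    H0 returns [0, 0]
    H1 returns ([0, 0], (9))
    H2 returns [([0, 0], (9))]
  branch[1] choose=6:
    tell(9) @ H1 ⇒ log+=9
    emit(0) @ H0 ⇒ out+=0
    H0 returns [0, 0]
    H1 returns ([0, 0], (9))
    H2 returns [([0, 0], (9))]
= [([0, 0], (9)), ([0, 0], (9))]

Answer: [([0, 0], (9)), ([0, 0], (9))]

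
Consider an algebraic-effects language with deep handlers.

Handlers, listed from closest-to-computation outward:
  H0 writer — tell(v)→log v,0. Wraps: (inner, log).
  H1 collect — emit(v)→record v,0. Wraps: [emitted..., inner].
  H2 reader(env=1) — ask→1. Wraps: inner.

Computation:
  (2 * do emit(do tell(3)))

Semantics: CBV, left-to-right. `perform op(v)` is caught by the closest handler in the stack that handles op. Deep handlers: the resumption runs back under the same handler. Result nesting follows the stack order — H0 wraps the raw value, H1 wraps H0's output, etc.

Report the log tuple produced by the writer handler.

Answer: (3)

Working:
tell(3) @ H0 ⇒ log+=3
emit(0) @ H1 ⇒ out+=0
H0 returns (0, (3))
H1 returns [0, (0, (3))]
H2 returns [0, (0, (3))]
= [0, (0, (3))]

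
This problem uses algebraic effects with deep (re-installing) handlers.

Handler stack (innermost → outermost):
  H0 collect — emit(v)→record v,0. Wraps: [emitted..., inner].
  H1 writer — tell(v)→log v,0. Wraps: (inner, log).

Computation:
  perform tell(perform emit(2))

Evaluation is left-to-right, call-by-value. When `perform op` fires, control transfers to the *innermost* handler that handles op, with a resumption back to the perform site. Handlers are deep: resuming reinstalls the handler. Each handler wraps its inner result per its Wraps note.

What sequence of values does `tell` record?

Step-by-step:
emit(2) @ H0 ⇒ out+=2
tell(0) @ H1 ⇒ log+=0
H0 returns [2, 0]
H1 returns ([2, 0], (0))
= ([2, 0], (0))

Answer: (0)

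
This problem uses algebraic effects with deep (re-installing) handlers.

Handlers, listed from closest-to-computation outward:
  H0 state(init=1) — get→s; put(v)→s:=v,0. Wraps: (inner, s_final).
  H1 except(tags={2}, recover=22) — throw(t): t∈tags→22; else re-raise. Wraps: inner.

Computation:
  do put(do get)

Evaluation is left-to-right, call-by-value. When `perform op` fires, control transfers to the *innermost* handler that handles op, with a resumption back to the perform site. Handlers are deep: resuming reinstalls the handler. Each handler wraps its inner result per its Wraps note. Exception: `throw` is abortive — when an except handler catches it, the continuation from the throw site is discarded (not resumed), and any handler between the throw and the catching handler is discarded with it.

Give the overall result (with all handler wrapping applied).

Answer: (0, 1)

Evaluation trace:
get @ H0 ⇒ 1
put(1) @ H0 ⇒ s:=1
H0 returns (0, 1)
H1 returns (0, 1)
= (0, 1)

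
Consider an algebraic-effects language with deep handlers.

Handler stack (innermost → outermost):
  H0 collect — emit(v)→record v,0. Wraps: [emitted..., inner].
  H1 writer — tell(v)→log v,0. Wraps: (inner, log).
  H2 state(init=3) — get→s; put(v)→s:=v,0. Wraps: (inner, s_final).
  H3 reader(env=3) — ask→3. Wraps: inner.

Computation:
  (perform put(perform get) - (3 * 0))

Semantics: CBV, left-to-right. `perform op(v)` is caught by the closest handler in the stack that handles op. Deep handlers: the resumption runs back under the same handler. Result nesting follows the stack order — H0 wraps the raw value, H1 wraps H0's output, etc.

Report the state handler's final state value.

Evaluation trace:
get @ H2 ⇒ 3
put(3) @ H2 ⇒ s:=3
H0 returns [0]
H1 returns ([0], ())
H2 returns (([0], ()), 3)
H3 returns (([0], ()), 3)
= (([0], ()), 3)

Answer: 3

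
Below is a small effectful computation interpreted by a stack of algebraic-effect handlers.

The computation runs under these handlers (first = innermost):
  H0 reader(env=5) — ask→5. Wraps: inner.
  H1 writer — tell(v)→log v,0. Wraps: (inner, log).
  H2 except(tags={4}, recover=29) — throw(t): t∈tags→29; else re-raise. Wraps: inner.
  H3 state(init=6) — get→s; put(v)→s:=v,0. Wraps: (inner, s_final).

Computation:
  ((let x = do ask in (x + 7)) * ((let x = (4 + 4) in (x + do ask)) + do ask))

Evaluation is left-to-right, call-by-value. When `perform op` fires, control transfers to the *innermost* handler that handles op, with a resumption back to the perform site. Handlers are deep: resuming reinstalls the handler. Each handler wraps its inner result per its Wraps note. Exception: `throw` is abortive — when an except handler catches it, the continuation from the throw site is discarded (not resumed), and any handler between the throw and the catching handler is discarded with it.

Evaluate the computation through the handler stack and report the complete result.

Step-by-step:
ask @ H0 ⇒ 5
ask @ H0 ⇒ 5
ask @ H0 ⇒ 5
H0 returns 216
H1 returns (216, ())
H2 returns (216, ())
H3 returns ((216, ()), 6)
= ((216, ()), 6)

Answer: ((216, ()), 6)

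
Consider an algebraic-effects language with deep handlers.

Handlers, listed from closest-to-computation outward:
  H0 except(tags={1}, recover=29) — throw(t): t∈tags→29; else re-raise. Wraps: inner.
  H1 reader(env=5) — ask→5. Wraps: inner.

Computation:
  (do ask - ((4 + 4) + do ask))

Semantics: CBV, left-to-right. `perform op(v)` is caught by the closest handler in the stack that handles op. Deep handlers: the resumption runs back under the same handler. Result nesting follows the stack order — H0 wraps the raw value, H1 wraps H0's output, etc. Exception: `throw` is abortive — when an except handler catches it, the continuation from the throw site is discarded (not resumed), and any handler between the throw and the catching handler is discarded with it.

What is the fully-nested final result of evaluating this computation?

Step-by-step:
ask @ H1 ⇒ 5
ask @ H1 ⇒ 5
H0 returns -8
H1 returns -8
= -8

Answer: -8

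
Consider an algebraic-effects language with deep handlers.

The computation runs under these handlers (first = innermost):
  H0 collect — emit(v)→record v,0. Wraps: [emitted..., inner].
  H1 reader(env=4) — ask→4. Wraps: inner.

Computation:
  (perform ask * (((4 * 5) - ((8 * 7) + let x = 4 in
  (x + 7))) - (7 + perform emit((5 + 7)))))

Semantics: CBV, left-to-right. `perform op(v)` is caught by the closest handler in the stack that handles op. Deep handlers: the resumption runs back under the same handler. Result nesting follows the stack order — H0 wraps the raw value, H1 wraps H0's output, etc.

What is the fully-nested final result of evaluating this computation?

Answer: [12, -216]

Working:
ask @ H1 ⇒ 4
emit(12) @ H0 ⇒ out+=12
H0 returns [12, -216]
H1 returns [12, -216]
= [12, -216]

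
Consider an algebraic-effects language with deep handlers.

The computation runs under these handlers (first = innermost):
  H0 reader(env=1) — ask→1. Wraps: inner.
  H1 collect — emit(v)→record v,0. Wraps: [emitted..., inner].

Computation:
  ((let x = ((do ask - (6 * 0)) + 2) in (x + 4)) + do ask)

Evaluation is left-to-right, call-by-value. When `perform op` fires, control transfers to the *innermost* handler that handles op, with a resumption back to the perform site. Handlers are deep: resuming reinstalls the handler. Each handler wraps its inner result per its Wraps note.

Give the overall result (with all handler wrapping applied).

Answer: [8]

Evaluation trace:
ask @ H0 ⇒ 1
ask @ H0 ⇒ 1
H0 returns 8
H1 returns [8]
= [8]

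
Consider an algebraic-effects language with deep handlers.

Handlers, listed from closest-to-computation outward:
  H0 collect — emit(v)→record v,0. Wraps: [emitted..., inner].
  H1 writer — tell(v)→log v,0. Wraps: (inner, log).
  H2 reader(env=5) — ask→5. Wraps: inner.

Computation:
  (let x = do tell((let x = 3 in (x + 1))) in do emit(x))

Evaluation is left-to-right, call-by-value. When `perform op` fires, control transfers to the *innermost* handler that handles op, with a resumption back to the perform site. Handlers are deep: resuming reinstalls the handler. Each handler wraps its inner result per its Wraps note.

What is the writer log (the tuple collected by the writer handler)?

Step-by-step:
tell(4) @ H1 ⇒ log+=4
emit(0) @ H0 ⇒ out+=0
H0 returns [0, 0]
H1 returns ([0, 0], (4))
H2 returns ([0, 0], (4))
= ([0, 0], (4))

Answer: (4)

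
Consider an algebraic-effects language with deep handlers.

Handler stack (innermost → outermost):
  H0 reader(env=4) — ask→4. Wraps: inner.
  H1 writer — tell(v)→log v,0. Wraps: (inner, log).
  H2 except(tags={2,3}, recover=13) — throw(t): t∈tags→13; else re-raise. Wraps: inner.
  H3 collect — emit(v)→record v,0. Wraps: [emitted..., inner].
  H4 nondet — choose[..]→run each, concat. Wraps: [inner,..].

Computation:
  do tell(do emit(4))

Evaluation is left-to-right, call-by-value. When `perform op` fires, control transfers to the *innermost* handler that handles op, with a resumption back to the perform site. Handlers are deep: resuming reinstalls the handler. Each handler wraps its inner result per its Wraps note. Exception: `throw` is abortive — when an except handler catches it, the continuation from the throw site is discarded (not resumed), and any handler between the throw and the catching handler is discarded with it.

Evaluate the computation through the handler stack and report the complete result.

Working:
emit(4) @ H3 ⇒ out+=4
tell(0) @ H1 ⇒ log+=0
H0 returns 0
H1 returns (0, (0))
H2 returns (0, (0))
H3 returns [4, (0, (0))]
H4 returns [[4, (0, (0))]]
= [[4, (0, (0))]]

Answer: [[4, (0, (0))]]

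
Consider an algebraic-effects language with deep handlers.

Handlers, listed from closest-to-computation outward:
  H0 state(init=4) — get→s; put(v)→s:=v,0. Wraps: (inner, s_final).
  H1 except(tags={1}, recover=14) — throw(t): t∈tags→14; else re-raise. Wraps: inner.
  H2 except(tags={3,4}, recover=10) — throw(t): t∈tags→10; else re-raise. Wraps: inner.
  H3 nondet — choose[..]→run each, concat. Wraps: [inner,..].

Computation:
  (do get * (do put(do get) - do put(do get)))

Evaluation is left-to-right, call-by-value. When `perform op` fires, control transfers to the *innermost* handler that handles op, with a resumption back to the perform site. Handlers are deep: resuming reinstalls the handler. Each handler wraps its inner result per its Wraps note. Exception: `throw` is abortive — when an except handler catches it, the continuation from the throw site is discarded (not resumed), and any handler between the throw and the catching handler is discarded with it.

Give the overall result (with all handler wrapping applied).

Answer: [(0, 4)]

Working:
get @ H0 ⇒ 4
get @ H0 ⇒ 4
put(4) @ H0 ⇒ s:=4
get @ H0 ⇒ 4
put(4) @ H0 ⇒ s:=4
H0 returns (0, 4)
H1 returns (0, 4)
H2 returns (0, 4)
H3 returns [(0, 4)]
= [(0, 4)]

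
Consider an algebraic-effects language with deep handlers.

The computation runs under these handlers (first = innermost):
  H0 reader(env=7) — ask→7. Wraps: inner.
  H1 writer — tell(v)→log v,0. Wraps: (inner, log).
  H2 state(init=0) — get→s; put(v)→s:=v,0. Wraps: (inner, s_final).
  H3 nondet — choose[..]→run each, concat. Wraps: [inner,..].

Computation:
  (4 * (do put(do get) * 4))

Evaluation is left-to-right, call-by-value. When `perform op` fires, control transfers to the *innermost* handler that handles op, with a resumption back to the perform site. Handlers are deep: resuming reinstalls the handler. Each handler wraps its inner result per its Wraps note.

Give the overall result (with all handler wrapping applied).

Working:
get @ H2 ⇒ 0
put(0) @ H2 ⇒ s:=0
H0 returns 0
H1 returns (0, ())
H2 returns ((0, ()), 0)
H3 returns [((0, ()), 0)]
= [((0, ()), 0)]

Answer: [((0, ()), 0)]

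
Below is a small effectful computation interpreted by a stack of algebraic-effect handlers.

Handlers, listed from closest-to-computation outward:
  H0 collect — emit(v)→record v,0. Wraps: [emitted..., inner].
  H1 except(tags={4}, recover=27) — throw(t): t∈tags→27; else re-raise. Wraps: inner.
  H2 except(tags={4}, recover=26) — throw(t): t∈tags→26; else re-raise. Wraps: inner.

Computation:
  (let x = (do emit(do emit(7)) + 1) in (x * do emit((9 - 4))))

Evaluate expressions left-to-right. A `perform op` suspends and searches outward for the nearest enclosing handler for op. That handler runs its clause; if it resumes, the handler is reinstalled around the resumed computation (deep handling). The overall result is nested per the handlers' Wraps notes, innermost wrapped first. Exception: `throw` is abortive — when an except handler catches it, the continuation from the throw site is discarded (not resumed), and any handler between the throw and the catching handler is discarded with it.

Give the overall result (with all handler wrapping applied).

Working:
emit(7) @ H0 ⇒ out+=7
emit(0) @ H0 ⇒ out+=0
emit(5) @ H0 ⇒ out+=5
H0 returns [7, 0, 5, 0]
H1 returns [7, 0, 5, 0]
H2 returns [7, 0, 5, 0]
= [7, 0, 5, 0]

Answer: [7, 0, 5, 0]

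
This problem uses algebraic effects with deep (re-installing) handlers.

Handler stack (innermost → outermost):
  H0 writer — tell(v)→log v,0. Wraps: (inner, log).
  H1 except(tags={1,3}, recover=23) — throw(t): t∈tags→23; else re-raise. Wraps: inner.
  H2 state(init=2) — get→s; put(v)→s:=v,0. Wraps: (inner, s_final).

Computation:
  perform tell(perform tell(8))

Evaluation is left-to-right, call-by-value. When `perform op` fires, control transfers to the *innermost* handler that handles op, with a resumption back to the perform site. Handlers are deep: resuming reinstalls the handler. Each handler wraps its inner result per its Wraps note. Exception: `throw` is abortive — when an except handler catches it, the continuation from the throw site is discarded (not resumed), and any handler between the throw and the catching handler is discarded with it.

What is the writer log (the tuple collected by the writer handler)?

Working:
tell(8) @ H0 ⇒ log+=8
tell(0) @ H0 ⇒ log+=0
H0 returns (0, (8, 0))
H1 returns (0, (8, 0))
H2 returns ((0, (8, 0)), 2)
= ((0, (8, 0)), 2)

Answer: (8, 0)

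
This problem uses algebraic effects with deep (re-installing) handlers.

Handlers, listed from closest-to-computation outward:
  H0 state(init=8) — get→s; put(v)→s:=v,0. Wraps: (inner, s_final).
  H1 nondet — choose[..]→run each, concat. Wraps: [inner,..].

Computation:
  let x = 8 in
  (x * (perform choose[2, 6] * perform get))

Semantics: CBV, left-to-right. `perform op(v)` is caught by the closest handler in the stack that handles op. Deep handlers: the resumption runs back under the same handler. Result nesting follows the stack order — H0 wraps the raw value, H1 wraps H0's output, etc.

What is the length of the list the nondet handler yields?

Evaluation trace:
choose[2, 6] @ H1
  branch[0] choose=2:
    get @ H0 ⇒ 8
    H0 returns (128, 8)
    H1 returns [(128, 8)]
  branch[1] choose=6:
    get @ H0 ⇒ 8
    H0 returns (384, 8)
    H1 returns [(384, 8)]
= [(128, 8), (384, 8)]

Answer: 2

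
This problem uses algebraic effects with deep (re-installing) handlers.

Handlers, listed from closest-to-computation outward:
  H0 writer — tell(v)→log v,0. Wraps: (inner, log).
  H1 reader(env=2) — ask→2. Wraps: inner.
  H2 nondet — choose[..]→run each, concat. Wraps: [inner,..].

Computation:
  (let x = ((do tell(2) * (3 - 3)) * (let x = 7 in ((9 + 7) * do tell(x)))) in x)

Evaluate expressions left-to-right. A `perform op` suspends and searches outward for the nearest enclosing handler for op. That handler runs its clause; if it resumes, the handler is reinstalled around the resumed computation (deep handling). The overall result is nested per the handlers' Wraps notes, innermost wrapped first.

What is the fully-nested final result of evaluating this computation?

Answer: [(0, (2, 7))]

Working:
tell(2) @ H0 ⇒ log+=2
tell(7) @ H0 ⇒ log+=7
H0 returns (0, (2, 7))
H1 returns (0, (2, 7))
H2 returns [(0, (2, 7))]
= [(0, (2, 7))]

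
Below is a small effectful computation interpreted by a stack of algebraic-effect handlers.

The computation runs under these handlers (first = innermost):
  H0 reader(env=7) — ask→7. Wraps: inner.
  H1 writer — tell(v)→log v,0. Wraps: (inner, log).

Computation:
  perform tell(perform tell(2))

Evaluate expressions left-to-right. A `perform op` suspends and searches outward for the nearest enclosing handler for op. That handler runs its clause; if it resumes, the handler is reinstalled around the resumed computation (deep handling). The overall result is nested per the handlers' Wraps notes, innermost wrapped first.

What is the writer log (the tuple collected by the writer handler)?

Answer: (2, 0)

Working:
tell(2) @ H1 ⇒ log+=2
tell(0) @ H1 ⇒ log+=0
H0 returns 0
H1 returns (0, (2, 0))
= (0, (2, 0))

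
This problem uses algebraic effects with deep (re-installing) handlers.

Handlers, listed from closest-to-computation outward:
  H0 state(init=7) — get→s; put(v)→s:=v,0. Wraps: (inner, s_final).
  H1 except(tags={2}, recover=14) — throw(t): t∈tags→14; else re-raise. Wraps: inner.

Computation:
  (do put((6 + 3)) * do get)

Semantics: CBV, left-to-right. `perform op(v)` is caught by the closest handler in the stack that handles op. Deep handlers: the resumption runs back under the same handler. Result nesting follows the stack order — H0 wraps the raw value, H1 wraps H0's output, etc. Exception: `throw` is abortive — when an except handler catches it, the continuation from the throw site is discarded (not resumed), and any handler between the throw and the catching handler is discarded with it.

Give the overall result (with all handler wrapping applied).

Answer: (0, 9)

Step-by-step:
put(9) @ H0 ⇒ s:=9
get @ H0 ⇒ 9
H0 returns (0, 9)
H1 returns (0, 9)
= (0, 9)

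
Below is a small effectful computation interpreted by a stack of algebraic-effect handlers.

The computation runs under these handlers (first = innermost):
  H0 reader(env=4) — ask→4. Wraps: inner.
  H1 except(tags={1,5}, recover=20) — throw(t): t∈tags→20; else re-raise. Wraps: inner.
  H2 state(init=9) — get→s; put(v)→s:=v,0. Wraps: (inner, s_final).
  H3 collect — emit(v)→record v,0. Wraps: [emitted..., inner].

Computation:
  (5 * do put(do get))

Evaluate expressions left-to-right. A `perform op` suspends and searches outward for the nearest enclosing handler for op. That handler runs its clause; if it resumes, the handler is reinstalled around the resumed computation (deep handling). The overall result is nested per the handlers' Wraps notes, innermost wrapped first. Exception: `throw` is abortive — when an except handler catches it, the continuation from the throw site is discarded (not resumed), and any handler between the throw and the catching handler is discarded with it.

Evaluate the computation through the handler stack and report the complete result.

Evaluation trace:
get @ H2 ⇒ 9
put(9) @ H2 ⇒ s:=9
H0 returns 0
H1 returns 0
H2 returns (0, 9)
H3 returns [(0, 9)]
= [(0, 9)]

Answer: [(0, 9)]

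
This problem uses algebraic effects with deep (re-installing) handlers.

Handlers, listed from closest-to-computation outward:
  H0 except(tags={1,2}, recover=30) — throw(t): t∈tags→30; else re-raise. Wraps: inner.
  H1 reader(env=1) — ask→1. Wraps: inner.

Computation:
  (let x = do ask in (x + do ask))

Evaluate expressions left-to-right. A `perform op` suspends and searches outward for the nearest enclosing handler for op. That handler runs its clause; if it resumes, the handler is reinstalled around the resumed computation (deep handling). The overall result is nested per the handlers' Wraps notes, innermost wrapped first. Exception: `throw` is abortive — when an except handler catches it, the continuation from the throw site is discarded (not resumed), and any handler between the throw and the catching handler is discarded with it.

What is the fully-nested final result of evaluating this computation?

Step-by-step:
ask @ H1 ⇒ 1
ask @ H1 ⇒ 1
H0 returns 2
H1 returns 2
= 2

Answer: 2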